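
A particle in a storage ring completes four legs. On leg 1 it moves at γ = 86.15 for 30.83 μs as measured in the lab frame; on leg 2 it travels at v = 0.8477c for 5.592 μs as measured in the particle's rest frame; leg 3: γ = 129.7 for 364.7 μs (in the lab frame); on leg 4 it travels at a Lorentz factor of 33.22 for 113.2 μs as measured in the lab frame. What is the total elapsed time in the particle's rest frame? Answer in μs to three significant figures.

τ = 12.2 μs

Leg 1: γ = 86.15; τ_1 = 30.83/86.15 = 0.3579 μs.
Leg 2: 5.592 μs is already measured in the particle's rest frame.
Leg 3: γ = 129.7; τ_3 = 364.7/129.7 = 2.812 μs.
Leg 4: γ = 33.22; τ_4 = 113.2/33.22 = 3.408 μs.
Total: 0.3579 + 5.592 + 2.812 + 3.408 μs.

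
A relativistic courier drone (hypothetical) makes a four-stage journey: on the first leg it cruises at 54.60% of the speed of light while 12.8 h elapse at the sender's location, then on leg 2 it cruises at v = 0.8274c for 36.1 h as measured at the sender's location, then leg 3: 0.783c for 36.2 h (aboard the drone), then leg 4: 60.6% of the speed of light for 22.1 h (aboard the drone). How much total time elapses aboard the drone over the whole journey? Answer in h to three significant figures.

Leg 1: β = 0.5460; γ = 1/√(1 − 0.5460²) = 1/√0.7019 = 1.194; τ_1 = 12.8/1.194 = 10.72 h.
Leg 2: γ = 1/√(1 − 0.8274²) = 1/√0.3154 = 1.781; τ_2 = 36.1/1.781 = 20.27 h.
Leg 3: 36.2 h is already measured aboard the drone.
Leg 4: 22.1 h is already measured aboard the drone.
Total: 10.72 + 20.27 + 36.20 + 22.10 h.

τ = 89.3 h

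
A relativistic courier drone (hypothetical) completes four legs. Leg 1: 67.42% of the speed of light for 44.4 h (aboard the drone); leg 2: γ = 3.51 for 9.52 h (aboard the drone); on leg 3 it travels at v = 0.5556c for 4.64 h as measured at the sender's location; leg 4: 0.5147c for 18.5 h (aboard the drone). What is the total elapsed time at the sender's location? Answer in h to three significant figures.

Δt = 120 h

Leg 1: β = 0.6742; γ = 1/√(1 − 0.6742²) = 1/√0.5455 = 1.354; Δt_1 = 1.354 × 44.4 = 60.12 h.
Leg 2: γ = 3.51; Δt_2 = 3.510 × 9.52 = 33.42 h.
Leg 3: 4.64 h is already measured at the sender's location.
Leg 4: γ = 1/√(1 − 0.5147²) = 1/√0.7351 = 1.166; Δt_4 = 1.166 × 18.5 = 21.58 h.
Total: 60.12 + 33.42 + 4.640 + 21.58 h.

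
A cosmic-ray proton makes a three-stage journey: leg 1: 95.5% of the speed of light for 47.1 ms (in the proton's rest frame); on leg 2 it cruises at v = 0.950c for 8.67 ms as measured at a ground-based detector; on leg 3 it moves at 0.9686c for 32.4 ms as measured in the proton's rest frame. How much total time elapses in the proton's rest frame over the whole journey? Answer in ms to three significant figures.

τ = 82.2 ms

Leg 1: 47.1 ms is already measured in the proton's rest frame.
Leg 2: γ = 1/√(1 − 0.950²) = 1/√0.09750 = 3.203; τ_2 = 8.67/3.203 = 2.707 ms.
Leg 3: 32.4 ms is already measured in the proton's rest frame.
Total: 47.10 + 2.707 + 32.40 ms.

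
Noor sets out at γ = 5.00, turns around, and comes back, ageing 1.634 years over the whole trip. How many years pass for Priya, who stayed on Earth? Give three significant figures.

Δt = 8.17 years

γ = 5.00
Earth-frame duration is the dilated interval: Δt = γτ = 5.000 × 1.634 years.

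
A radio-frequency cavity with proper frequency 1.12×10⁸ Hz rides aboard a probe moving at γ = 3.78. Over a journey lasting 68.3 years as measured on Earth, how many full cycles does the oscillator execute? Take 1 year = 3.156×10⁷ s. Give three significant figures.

N = 6.39×10¹⁶

γ = 3.78
The oscillator's own cycle count is N = f × τ where τ is the proper time aboard the probe. τ = Δt/γ = 68.3/3.780 = 18.07 years = 5.703×10⁸ s.
N = 1.12×10⁸ × 5.703×10⁸ = 6.387×10¹⁶.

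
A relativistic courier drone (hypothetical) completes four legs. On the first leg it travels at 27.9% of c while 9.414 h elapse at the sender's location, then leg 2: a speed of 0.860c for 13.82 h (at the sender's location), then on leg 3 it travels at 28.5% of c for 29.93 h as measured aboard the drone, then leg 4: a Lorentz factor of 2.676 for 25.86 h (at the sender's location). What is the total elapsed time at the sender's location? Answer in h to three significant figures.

Leg 1: 9.414 h is already measured at the sender's location.
Leg 2: 13.82 h is already measured at the sender's location.
Leg 3: β = 0.285; γ = 1/√(1 − 0.285²) = 1/√0.9188 = 1.043; Δt_3 = 1.043 × 29.93 = 31.22 h.
Leg 4: 25.86 h is already measured at the sender's location.
Total: 9.414 + 13.82 + 31.22 + 25.86 h.

Δt = 80.3 h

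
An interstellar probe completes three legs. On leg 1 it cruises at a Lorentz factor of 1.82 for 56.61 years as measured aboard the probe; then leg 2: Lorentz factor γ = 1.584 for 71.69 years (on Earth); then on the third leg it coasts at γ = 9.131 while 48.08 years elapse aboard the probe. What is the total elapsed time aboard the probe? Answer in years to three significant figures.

τ = 150 years

Leg 1: 56.61 years is already measured aboard the probe.
Leg 2: γ = 1.584; τ_2 = 71.69/1.584 = 45.26 years.
Leg 3: 48.08 years is already measured aboard the probe.
Total: 56.61 + 45.26 + 48.08 years.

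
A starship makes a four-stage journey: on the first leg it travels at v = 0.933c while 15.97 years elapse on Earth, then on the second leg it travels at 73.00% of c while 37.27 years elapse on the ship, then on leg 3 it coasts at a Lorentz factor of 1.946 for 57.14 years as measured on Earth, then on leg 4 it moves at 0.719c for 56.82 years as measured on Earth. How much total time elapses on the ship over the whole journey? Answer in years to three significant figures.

τ = 112 years

Leg 1: γ = 1/√(1 − 0.933²) = 1/√0.1295 = 2.779; τ_1 = 15.97/2.779 = 5.747 years.
Leg 2: 37.27 years is already measured on the ship.
Leg 3: γ = 1.946; τ_3 = 57.14/1.946 = 29.36 years.
Leg 4: γ = 1/√(1 − 0.719²) = 1/√0.4830 = 1.439; τ_4 = 56.82/1.439 = 39.49 years.
Total: 5.747 + 37.27 + 29.36 + 39.49 years.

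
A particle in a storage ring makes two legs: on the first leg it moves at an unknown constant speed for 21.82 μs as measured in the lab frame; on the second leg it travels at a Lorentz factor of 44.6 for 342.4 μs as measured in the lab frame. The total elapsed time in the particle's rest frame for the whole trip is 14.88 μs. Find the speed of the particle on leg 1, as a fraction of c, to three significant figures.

Leg 1: speed unknown; τ_1 = 21.82/γ_1.
Leg 2: γ = 44.6; τ_2 = 342.4/44.60 = 7.677 μs.
Total proper time: τ_1 + 7.677 = 14.88, so τ_1 = 14.88 − 7.677 = 7.203 μs.
γ_1 = 21.82/7.203 = 3.029; β = √(1 − 1/γ²) = √0.8910.

β = 0.944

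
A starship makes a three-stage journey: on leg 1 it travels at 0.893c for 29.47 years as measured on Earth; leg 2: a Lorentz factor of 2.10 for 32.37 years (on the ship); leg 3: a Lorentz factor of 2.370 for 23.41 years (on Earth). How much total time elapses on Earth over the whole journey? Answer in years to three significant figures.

Δt = 121 years

Leg 1: 29.47 years is already measured on Earth.
Leg 2: γ = 2.10; Δt_2 = 2.100 × 32.37 = 67.98 years.
Leg 3: 23.41 years is already measured on Earth.
Total: 29.47 + 67.98 + 23.41 years.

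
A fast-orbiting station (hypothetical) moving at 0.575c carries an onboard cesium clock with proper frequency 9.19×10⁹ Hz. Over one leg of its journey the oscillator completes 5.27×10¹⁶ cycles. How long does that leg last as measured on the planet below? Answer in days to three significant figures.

Δt = 81.1 days

γ = 1/√(1 − 0.575²) = 1/√0.6694 = 1.222
Proper time for N cycles: τ = N/f = 5.27×10¹⁶/(9.19×10⁹) = 5.734×10⁶ s = 66.37 days.
Lab-frame duration Δt = γτ = 1.222 × 66.37 = 81.12 days.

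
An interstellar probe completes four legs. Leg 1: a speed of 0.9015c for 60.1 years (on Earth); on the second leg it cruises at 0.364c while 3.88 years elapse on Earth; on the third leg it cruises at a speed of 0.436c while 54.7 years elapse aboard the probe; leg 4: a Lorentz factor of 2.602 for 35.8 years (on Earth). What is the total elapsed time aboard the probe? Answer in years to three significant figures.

τ = 98.1 years

Leg 1: γ = 1/√(1 − 0.9015²) = 1/√0.1873 = 2.311; τ_1 = 60.1/2.311 = 26.01 years.
Leg 2: γ = 1/√(1 − 0.364²) = 1/√0.8675 = 1.074; τ_2 = 3.88/1.074 = 3.614 years.
Leg 3: 54.7 years is already measured aboard the probe.
Leg 4: γ = 2.602; τ_4 = 35.8/2.602 = 13.76 years.
Total: 26.01 + 3.614 + 54.70 + 13.76 years.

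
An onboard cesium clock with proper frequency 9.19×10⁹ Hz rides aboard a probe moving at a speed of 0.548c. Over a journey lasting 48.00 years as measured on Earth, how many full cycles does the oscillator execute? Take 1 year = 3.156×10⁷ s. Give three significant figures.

N = 1.16×10¹⁹

γ = 1/√(1 − 0.548²) = 1/√0.6997 = 1.195
The oscillator's own cycle count is N = f × τ where τ is the proper time aboard the probe. τ = Δt/γ = 48.00/1.195 = 40.15 years = 1.267×10⁹ s.
N = 9.19×10⁹ × 1.267×10⁹ = 1.165×10¹⁹.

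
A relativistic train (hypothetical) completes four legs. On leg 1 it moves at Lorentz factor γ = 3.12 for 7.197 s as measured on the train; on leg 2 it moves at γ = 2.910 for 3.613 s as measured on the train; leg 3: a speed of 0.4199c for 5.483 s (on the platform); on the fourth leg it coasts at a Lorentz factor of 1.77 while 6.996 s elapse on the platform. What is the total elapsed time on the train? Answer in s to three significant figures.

Leg 1: 7.197 s is already measured on the train.
Leg 2: 3.613 s is already measured on the train.
Leg 3: γ = 1/√(1 − 0.4199²) = 1/√0.8237 = 1.102; τ_3 = 5.483/1.102 = 4.976 s.
Leg 4: γ = 1.77; τ_4 = 6.996/1.770 = 3.953 s.
Total: 7.197 + 3.613 + 4.976 + 3.953 s.

τ = 19.7 s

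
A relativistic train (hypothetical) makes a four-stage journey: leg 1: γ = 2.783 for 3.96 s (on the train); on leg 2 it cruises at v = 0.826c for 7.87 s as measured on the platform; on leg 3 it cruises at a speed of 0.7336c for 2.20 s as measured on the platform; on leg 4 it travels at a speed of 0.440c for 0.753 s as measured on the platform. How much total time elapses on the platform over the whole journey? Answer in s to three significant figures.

Leg 1: γ = 2.783; Δt_1 = 2.783 × 3.96 = 11.02 s.
Leg 2: 7.87 s is already measured on the platform.
Leg 3: 2.20 s is already measured on the platform.
Leg 4: 0.753 s is already measured on the platform.
Total: 11.02 + 7.870 + 2.200 + 0.7530 s.

Δt = 21.8 s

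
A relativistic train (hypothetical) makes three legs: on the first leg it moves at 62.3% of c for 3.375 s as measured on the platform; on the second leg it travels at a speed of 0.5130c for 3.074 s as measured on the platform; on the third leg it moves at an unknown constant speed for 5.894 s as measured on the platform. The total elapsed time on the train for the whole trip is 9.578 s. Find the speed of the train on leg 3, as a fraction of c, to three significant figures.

Leg 1: β = 0.623; γ = 1/√(1 − 0.623²) = 1/√0.6119 = 1.278; τ_1 = 3.375/1.278 = 2.640 s.
Leg 2: γ = 1/√(1 − 0.5130²) = 1/√0.7368 = 1.165; τ_2 = 3.074/1.165 = 2.639 s.
Leg 3: speed unknown; τ_3 = 5.894/γ_3.
Total proper time: 2.640 + 2.639 + τ_3 = 9.578, so τ_3 = 9.578 − 5.279 = 4.299 s.
γ_3 = 5.894/4.299 = 1.371; β = √(1 − 1/γ²) = √0.4679.

β = 0.684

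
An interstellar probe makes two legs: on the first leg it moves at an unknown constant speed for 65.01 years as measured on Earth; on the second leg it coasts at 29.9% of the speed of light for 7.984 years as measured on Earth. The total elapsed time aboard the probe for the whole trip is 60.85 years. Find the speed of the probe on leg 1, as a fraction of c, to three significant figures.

β = 0.574

Leg 1: speed unknown; τ_1 = 65.01/γ_1.
Leg 2: β = 0.299; γ = 1/√(1 − 0.299²) = 1/√0.9106 = 1.048; τ_2 = 7.984/1.048 = 7.619 years.
Total proper time: τ_1 + 7.619 = 60.85, so τ_1 = 60.85 − 7.619 = 53.23 years.
γ_1 = 65.01/53.23 = 1.221; β = √(1 − 1/γ²) = √0.3295.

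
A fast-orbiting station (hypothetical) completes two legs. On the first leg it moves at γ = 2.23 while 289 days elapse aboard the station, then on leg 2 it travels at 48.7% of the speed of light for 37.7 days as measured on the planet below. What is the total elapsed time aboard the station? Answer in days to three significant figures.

Leg 1: 289 days is already measured aboard the station.
Leg 2: β = 0.487; γ = 1/√(1 − 0.487²) = 1/√0.7628 = 1.145; τ_2 = 37.7/1.145 = 32.93 days.
Total: 289.0 + 32.93 days.

τ = 322 days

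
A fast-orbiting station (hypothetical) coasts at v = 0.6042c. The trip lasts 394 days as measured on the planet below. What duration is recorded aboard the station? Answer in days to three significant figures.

τ = 314 days

γ = 1/√(1 − 0.6042²) = 1/√0.6349 = 1.255
The interval measured on the planet below is the dilated one; the clock aboard the station measures the proper time τ = Δt/γ = 394/1.255 days.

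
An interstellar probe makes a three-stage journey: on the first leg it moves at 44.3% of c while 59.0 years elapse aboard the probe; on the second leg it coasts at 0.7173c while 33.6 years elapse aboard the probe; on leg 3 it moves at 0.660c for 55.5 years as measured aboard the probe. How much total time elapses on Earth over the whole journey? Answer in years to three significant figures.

Leg 1: β = 0.443; γ = 1/√(1 − 0.443²) = 1/√0.8038 = 1.115; Δt_1 = 1.115 × 59.0 = 65.81 years.
Leg 2: γ = 1/√(1 − 0.7173²) = 1/√0.4855 = 1.435; Δt_2 = 1.435 × 33.6 = 48.22 years.
Leg 3: γ = 1/√(1 − 0.660²) = 1/√0.5644 = 1.331; Δt_3 = 1.331 × 55.5 = 73.88 years.
Total: 65.81 + 48.22 + 73.88 years.

Δt = 188 years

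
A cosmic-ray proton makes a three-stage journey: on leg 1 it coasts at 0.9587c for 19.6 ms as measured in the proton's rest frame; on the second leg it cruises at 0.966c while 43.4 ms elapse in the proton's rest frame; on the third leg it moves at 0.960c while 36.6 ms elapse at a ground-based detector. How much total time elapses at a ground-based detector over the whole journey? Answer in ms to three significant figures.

Leg 1: γ = 1/√(1 − 0.9587²) = 1/√0.08089 = 3.516; Δt_1 = 3.516 × 19.6 = 68.91 ms.
Leg 2: γ = 1/√(1 − 0.966²) = 1/√0.06684 = 3.868; Δt_2 = 3.868 × 43.4 = 167.9 ms.
Leg 3: 36.6 ms is already measured at a ground-based detector.
Total: 68.91 + 167.9 + 36.60 ms.

Δt = 273 ms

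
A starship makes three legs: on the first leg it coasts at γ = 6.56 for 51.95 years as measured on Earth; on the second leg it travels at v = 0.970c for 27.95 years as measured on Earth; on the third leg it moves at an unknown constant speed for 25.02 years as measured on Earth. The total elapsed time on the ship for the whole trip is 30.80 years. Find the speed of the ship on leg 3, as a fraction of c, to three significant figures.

β = 0.766

Leg 1: γ = 6.56; τ_1 = 51.95/6.560 = 7.919 years.
Leg 2: γ = 1/√(1 − 0.970²) = 1/√0.05910 = 4.113; τ_2 = 27.95/4.113 = 6.795 years.
Leg 3: speed unknown; τ_3 = 25.02/γ_3.
Total proper time: 7.919 + 6.795 + τ_3 = 30.80, so τ_3 = 30.80 − 14.71 = 16.09 years.
γ_3 = 25.02/16.09 = 1.555; β = √(1 − 1/γ²) = √0.5866.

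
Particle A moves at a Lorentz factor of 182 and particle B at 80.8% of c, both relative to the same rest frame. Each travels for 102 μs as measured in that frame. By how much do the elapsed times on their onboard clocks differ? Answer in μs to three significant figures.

|τ_A − τ_B| = 59.5 μs

A: γ = 182; τ_A = 102/182.0 = 0.5604 μs.
B: β = 0.808; γ = 1/√(1 − 0.808²) = 1/√0.3471 = 1.697; τ_B = 102/1.697 = 60.10 μs.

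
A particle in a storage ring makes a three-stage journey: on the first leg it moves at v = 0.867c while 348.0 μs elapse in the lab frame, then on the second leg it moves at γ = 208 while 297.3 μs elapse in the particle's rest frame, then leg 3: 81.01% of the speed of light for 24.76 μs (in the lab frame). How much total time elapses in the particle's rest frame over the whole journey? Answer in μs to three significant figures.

τ = 485 μs

Leg 1: γ = 1/√(1 − 0.867²) = 1/√0.2483 = 2.007; τ_1 = 348.0/2.007 = 173.4 μs.
Leg 2: 297.3 μs is already measured in the particle's rest frame.
Leg 3: β = 0.8101; γ = 1/√(1 − 0.8101²) = 1/√0.3437 = 1.706; τ_3 = 24.76/1.706 = 14.52 μs.
Total: 173.4 + 297.3 + 14.52 μs.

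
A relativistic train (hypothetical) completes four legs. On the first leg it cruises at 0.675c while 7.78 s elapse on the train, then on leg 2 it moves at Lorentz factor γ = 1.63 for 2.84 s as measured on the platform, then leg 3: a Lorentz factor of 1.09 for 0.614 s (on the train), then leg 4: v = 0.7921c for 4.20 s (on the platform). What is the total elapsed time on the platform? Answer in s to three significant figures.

Leg 1: γ = 1/√(1 − 0.675²) = 1/√0.5444 = 1.355; Δt_1 = 1.355 × 7.78 = 10.54 s.
Leg 2: 2.84 s is already measured on the platform.
Leg 3: γ = 1.09; Δt_3 = 1.090 × 0.614 = 0.6693 s.
Leg 4: 4.20 s is already measured on the platform.
Total: 10.54 + 2.840 + 0.6693 + 4.200 s.

Δt = 18.3 s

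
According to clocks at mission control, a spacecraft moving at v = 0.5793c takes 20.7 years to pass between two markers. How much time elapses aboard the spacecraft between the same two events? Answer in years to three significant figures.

γ = 1/√(1 − 0.5793²) = 1/√0.6644 = 1.227
The interval measured at mission control is the dilated one; the clock aboard the spacecraft measures the proper time τ = Δt/γ = 20.7/1.227 years.

τ = 16.9 years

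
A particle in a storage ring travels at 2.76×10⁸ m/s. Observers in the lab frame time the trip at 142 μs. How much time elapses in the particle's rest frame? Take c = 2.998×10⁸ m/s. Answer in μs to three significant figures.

τ = 55.4 μs

β = 2.76×10⁸/2.998×10⁸ = 0.9206; γ = 1/√(1 − 0.9206²) = 2.561
The interval measured in the lab frame is the dilated one; the clock in the particle's rest frame measures the proper time τ = Δt/γ = 142/2.561 μs.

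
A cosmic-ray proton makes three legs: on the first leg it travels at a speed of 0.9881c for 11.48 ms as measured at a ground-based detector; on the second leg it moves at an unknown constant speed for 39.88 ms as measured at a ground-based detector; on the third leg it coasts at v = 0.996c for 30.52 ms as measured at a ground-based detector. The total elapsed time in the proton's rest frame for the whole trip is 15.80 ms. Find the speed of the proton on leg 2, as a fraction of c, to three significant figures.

β = 0.959

Leg 1: γ = 1/√(1 − 0.9881²) = 1/√0.02366 = 6.501; τ_1 = 11.48/6.501 = 1.766 ms.
Leg 2: speed unknown; τ_2 = 39.88/γ_2.
Leg 3: γ = 1/√(1 − 0.996²) = 1/√0.007984 = 11.19; τ_3 = 30.52/11.19 = 2.727 ms.
Total proper time: 1.766 + τ_2 + 2.727 = 15.80, so τ_2 = 15.80 − 4.493 = 11.31 ms.
γ_2 = 39.88/11.31 = 3.527; β = √(1 − 1/γ²) = √0.9196.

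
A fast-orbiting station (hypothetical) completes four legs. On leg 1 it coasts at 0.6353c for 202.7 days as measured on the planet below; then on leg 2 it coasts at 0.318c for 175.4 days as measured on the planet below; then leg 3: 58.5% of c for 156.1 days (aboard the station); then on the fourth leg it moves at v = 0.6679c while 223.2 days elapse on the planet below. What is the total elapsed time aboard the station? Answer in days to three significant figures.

Leg 1: γ = 1/√(1 − 0.6353²) = 1/√0.5964 = 1.295; τ_1 = 202.7/1.295 = 156.5 days.
Leg 2: γ = 1/√(1 − 0.318²) = 1/√0.8989 = 1.055; τ_2 = 175.4/1.055 = 166.3 days.
Leg 3: 156.1 days is already measured aboard the station.
Leg 4: γ = 1/√(1 − 0.6679²) = 1/√0.5539 = 1.344; τ_4 = 223.2/1.344 = 166.1 days.
Total: 156.5 + 166.3 + 156.1 + 166.1 days.

τ = 645 days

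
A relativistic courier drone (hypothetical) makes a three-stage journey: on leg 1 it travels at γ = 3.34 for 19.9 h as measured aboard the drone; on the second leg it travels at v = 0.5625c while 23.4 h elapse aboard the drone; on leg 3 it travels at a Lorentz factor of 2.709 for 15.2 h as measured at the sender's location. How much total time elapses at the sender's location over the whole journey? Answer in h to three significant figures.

Δt = 110 h

Leg 1: γ = 3.34; Δt_1 = 3.340 × 19.9 = 66.47 h.
Leg 2: γ = 1/√(1 − 0.5625²) = 1/√0.6836 = 1.209; Δt_2 = 1.209 × 23.4 = 28.30 h.
Leg 3: 15.2 h is already measured at the sender's location.
Total: 66.47 + 28.30 + 15.20 h.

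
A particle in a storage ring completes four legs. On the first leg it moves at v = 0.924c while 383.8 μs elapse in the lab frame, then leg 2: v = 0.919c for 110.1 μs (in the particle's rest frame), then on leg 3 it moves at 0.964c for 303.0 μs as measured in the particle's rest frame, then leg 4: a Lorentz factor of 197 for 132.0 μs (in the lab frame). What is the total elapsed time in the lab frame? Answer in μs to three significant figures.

Δt = 1930 μs

Leg 1: 383.8 μs is already measured in the lab frame.
Leg 2: γ = 1/√(1 − 0.919²) = 1/√0.1554 = 2.536; Δt_2 = 2.536 × 110.1 = 279.3 μs.
Leg 3: γ = 1/√(1 − 0.964²) = 1/√0.07070 = 3.761; Δt_3 = 3.761 × 303.0 = 1140 μs.
Leg 4: 132.0 μs is already measured in the lab frame.
Total: 383.8 + 279.3 + 1140 + 132.0 μs.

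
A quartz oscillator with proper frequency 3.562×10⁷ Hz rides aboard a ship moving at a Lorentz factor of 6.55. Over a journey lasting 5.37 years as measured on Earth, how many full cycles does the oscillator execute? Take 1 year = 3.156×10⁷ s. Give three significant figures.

γ = 6.55
The oscillator's own cycle count is N = f × τ where τ is the proper time on the ship. τ = Δt/γ = 5.37/6.550 = 0.8198 years = 2.587×10⁷ s.
N = 3.562×10⁷ × 2.587×10⁷ = 9.216×10¹⁴.

N = 9.22×10¹⁴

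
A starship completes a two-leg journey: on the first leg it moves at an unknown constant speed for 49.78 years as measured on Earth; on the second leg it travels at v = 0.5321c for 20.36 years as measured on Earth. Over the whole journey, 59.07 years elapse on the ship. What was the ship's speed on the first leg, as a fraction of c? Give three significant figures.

β = 0.542

Leg 1: speed unknown; τ_1 = 49.78/γ_1.
Leg 2: γ = 1/√(1 − 0.5321²) = 1/√0.7169 = 1.181; τ_2 = 20.36/1.181 = 17.24 years.
Total proper time: τ_1 + 17.24 = 59.07, so τ_1 = 59.07 − 17.24 = 41.83 years.
γ_1 = 49.78/41.83 = 1.190; β = √(1 − 1/γ²) = √0.2938.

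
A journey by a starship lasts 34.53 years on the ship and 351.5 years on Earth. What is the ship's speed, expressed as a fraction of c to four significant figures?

v = 0.9952c

The proper time is measured on the ship (both events occur at the ship's location); Δt is measured on Earth. γ = Δt/τ = 351.5/34.53 = 10.18.
β = √(1 − 1/γ²) = √(1 − 0.009650) = √0.9903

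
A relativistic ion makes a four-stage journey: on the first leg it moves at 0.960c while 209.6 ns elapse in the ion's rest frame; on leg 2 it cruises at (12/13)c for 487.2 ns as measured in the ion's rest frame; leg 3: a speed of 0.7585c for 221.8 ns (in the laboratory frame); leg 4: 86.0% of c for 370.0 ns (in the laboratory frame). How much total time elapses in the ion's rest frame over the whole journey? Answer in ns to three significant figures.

τ = 1030 ns

Leg 1: 209.6 ns is already measured in the ion's rest frame.
Leg 2: 487.2 ns is already measured in the ion's rest frame.
Leg 3: γ = 1/√(1 − 0.7585²) = 1/√0.4247 = 1.535; τ_3 = 221.8/1.535 = 144.5 ns.
Leg 4: β = 0.860; γ = 1/√(1 − 0.860²) = 1/√0.2604 = 1.960; τ_4 = 370.0/1.960 = 188.8 ns.
Total: 209.6 + 487.2 + 144.5 + 188.8 ns.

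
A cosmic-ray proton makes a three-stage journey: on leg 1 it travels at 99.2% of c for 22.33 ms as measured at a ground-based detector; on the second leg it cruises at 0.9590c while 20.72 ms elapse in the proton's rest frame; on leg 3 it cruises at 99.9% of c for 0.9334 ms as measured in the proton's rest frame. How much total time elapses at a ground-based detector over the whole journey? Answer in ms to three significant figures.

Δt = 116 ms

Leg 1: 22.33 ms is already measured at a ground-based detector.
Leg 2: γ = 1/√(1 − 0.9590²) = 1/√0.08032 = 3.529; Δt_2 = 3.529 × 20.72 = 73.11 ms.
Leg 3: β = 0.999; γ = 1/√(1 − 0.999²) = 1/√0.001999 = 22.37; Δt_3 = 22.37 × 0.9334 = 20.88 ms.
Total: 22.33 + 73.11 + 20.88 ms.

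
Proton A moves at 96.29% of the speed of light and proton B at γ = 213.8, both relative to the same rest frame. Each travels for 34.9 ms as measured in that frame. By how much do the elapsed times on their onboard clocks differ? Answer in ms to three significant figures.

A: β = 0.9629; γ = 1/√(1 − 0.9629²) = 1/√0.07282 = 3.706; τ_A = 34.9/3.706 = 9.418 ms.
B: γ = 213.8; τ_B = 34.9/213.8 = 0.1632 ms.

|τ_A − τ_B| = 9.25 ms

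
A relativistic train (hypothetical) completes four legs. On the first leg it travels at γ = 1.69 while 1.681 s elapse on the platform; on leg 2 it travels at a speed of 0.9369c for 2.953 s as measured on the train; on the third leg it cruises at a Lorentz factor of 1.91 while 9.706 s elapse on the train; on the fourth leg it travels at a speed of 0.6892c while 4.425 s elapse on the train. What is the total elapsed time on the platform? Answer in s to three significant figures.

Leg 1: 1.681 s is already measured on the platform.
Leg 2: γ = 1/√(1 − 0.9369²) = 1/√0.1222 = 2.860; Δt_2 = 2.860 × 2.953 = 8.447 s.
Leg 3: γ = 1.91; Δt_3 = 1.910 × 9.706 = 18.54 s.
Leg 4: γ = 1/√(1 − 0.6892²) = 1/√0.5250 = 1.380; Δt_4 = 1.380 × 4.425 = 6.107 s.
Total: 1.681 + 8.447 + 18.54 + 6.107 s.

Δt = 34.8 s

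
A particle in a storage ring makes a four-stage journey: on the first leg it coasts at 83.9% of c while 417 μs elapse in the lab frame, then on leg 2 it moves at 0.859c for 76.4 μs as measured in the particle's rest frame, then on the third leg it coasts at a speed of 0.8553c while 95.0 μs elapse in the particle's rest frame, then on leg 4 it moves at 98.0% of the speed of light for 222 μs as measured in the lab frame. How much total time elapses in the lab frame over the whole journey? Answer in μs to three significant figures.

Δt = 972 μs

Leg 1: 417 μs is already measured in the lab frame.
Leg 2: γ = 1/√(1 − 0.859²) = 1/√0.2621 = 1.953; Δt_2 = 1.953 × 76.4 = 149.2 μs.
Leg 3: γ = 1/√(1 − 0.8553²) = 1/√0.2685 = 1.930; Δt_3 = 1.930 × 95.0 = 183.4 μs.
Leg 4: 222 μs is already measured in the lab frame.
Total: 417.0 + 149.2 + 183.4 + 222.0 μs.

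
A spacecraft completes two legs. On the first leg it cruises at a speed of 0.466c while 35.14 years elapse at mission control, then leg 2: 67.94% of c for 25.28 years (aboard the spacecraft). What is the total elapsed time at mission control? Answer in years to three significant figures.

Leg 1: 35.14 years is already measured at mission control.
Leg 2: β = 0.6794; γ = 1/√(1 − 0.6794²) = 1/√0.5384 = 1.363; Δt_2 = 1.363 × 25.28 = 34.45 years.
Total: 35.14 + 34.45 years.

Δt = 69.6 years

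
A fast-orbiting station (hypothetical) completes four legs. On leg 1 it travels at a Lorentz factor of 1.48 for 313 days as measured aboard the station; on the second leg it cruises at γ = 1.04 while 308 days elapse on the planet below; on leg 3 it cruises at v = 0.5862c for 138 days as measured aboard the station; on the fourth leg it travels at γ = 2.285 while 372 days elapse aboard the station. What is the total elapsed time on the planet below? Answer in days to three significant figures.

Δt = 1790 days

Leg 1: γ = 1.48; Δt_1 = 1.480 × 313 = 463.2 days.
Leg 2: 308 days is already measured on the planet below.
Leg 3: γ = 1/√(1 − 0.5862²) = 1/√0.6564 = 1.234; Δt_3 = 1.234 × 138 = 170.3 days.
Leg 4: γ = 2.285; Δt_4 = 2.285 × 372 = 850.0 days.
Total: 463.2 + 308.0 + 170.3 + 850.0 days.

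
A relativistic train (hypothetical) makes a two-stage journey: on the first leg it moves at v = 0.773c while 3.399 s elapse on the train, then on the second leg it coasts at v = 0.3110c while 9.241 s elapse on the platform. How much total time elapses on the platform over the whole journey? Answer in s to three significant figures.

Δt = 14.6 s

Leg 1: γ = 1/√(1 − 0.773²) = 1/√0.4025 = 1.576; Δt_1 = 1.576 × 3.399 = 5.358 s.
Leg 2: 9.241 s is already measured on the platform.
Total: 5.358 + 9.241 s.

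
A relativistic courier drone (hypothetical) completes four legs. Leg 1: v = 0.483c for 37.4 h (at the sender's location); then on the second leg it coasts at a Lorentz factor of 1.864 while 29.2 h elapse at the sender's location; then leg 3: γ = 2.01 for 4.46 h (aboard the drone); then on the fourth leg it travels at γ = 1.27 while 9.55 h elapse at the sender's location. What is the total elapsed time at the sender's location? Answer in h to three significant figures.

Δt = 85.1 h

Leg 1: 37.4 h is already measured at the sender's location.
Leg 2: 29.2 h is already measured at the sender's location.
Leg 3: γ = 2.01; Δt_3 = 2.010 × 4.46 = 8.965 h.
Leg 4: 9.55 h is already measured at the sender's location.
Total: 37.40 + 29.20 + 8.965 + 9.550 h.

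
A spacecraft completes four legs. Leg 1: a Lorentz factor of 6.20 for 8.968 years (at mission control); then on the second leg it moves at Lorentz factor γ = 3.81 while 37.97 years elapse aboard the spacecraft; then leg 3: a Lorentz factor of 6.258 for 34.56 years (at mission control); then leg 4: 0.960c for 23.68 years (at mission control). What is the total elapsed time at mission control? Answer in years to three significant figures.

Leg 1: 8.968 years is already measured at mission control.
Leg 2: γ = 3.81; Δt_2 = 3.810 × 37.97 = 144.7 years.
Leg 3: 34.56 years is already measured at mission control.
Leg 4: 23.68 years is already measured at mission control.
Total: 8.968 + 144.7 + 34.56 + 23.68 years.

Δt = 212 years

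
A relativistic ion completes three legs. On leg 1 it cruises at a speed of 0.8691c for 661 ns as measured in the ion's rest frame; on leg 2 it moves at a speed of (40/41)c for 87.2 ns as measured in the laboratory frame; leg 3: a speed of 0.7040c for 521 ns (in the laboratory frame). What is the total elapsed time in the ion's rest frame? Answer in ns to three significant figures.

Leg 1: 661 ns is already measured in the ion's rest frame.
Leg 2: γ = 1/√(1 − (40/41)²) = 41/9 ≈ 4.556; τ_2 = 87.2/4.556 = 19.14 ns.
Leg 3: γ = 1/√(1 − 0.7040²) = 1/√0.5044 = 1.408; τ_3 = 521/1.408 = 370.0 ns.
Total: 661.0 + 19.14 + 370.0 ns.

τ = 1050 ns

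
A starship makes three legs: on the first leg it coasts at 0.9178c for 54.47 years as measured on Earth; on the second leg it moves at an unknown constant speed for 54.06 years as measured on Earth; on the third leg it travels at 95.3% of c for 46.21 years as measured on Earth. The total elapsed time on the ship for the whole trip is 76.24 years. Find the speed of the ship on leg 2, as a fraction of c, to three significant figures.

β = 0.660

Leg 1: γ = 1/√(1 − 0.9178²) = 1/√0.1576 = 2.519; τ_1 = 54.47/2.519 = 21.63 years.
Leg 2: speed unknown; τ_2 = 54.06/γ_2.
Leg 3: β = 0.953; γ = 1/√(1 − 0.953²) = 1/√0.09179 = 3.301; τ_3 = 46.21/3.301 = 14.00 years.
Total proper time: 21.63 + τ_2 + 14.00 = 76.24, so τ_2 = 76.24 − 35.63 = 40.61 years.
γ_2 = 54.06/40.61 = 1.331; β = √(1 − 1/γ²) = √0.4356.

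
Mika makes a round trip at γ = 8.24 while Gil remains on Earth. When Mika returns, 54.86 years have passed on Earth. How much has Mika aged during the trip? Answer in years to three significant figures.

τ = 6.66 years

γ = 8.24
Mika's clock measures proper time along the trip: τ = Δt/γ = 54.86/8.240 years.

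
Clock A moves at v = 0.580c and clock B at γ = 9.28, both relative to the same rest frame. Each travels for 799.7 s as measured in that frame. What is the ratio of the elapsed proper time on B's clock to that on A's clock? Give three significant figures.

τ_B/τ_A = 0.132

A: γ = 1/√(1 − 0.580²) = 1/√0.6636 = 1.228. B: γ = 9.28.
τ_A/τ_B = γ_B/γ_A = 9.280/1.228 = 7.560, so τ_B/τ_A = 0.1323.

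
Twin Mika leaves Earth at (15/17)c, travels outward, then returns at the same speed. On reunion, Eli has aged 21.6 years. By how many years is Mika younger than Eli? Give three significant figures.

Δt − τ = 11.4 years

γ = 1/√(1 − (15/17)²) = 17/8 = 2.125
Mika's elapsed proper time: τ = 21.6/2.125 = 10.16 years.
Age gap = Δt − τ = 21.6 − 10.16 years.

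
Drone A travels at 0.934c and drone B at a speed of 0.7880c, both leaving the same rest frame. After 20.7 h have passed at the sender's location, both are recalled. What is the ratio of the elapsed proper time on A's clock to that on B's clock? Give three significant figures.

τ_A/τ_B = 0.580

A: γ = 1/√(1 − 0.934²) = 1/√0.1276 = 2.799. B: γ = 1/√(1 − 0.7880²) = 1/√0.3791 = 1.624.
τ_A/τ_B = γ_B/γ_A = 1.624/2.799 = 0.5803, so τ_A/τ_B = 0.5803.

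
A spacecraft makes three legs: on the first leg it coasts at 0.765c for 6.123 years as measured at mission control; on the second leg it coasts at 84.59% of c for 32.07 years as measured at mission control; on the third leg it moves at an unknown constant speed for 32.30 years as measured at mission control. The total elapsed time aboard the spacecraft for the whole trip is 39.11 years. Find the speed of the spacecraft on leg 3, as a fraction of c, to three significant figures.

Leg 1: γ = 1/√(1 − 0.765²) = 1/√0.4148 = 1.553; τ_1 = 6.123/1.553 = 3.943 years.
Leg 2: β = 0.8459; γ = 1/√(1 − 0.8459²) = 1/√0.2845 = 1.875; τ_2 = 32.07/1.875 = 17.10 years.
Leg 3: speed unknown; τ_3 = 32.30/γ_3.
Total proper time: 3.943 + 17.10 + τ_3 = 39.11, so τ_3 = 39.11 − 21.05 = 18.06 years.
γ_3 = 32.30/18.06 = 1.788; β = √(1 − 1/γ²) = √0.6873.

β = 0.829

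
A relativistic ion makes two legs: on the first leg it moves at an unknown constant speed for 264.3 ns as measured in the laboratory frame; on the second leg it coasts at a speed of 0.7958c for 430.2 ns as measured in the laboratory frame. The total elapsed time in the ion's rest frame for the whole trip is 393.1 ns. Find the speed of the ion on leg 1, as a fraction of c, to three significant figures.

β = 0.865

Leg 1: speed unknown; τ_1 = 264.3/γ_1.
Leg 2: γ = 1/√(1 − 0.7958²) = 1/√0.3667 = 1.651; τ_2 = 430.2/1.651 = 260.5 ns.
Total proper time: τ_1 + 260.5 = 393.1, so τ_1 = 393.1 − 260.5 = 132.6 ns.
γ_1 = 264.3/132.6 = 1.993; β = √(1 − 1/γ²) = √0.7483.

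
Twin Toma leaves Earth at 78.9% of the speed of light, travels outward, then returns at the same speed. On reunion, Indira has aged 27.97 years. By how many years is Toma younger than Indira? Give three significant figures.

β = 0.789; γ = 1/√(1 − 0.789²) = 1/√0.3775 = 1.628
Toma's elapsed proper time: τ = 27.97/1.628 = 17.18 years.
Age gap = Δt − τ = 27.97 − 17.18 years.

Δt − τ = 10.8 years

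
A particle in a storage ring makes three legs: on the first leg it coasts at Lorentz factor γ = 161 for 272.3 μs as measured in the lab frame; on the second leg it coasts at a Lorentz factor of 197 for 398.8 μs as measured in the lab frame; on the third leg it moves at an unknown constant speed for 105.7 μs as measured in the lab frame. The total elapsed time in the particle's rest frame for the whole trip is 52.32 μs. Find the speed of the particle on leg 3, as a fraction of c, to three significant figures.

Leg 1: γ = 161; τ_1 = 272.3/161.0 = 1.691 μs.
Leg 2: γ = 197; τ_2 = 398.8/197.0 = 2.024 μs.
Leg 3: speed unknown; τ_3 = 105.7/γ_3.
Total proper time: 1.691 + 2.024 + τ_3 = 52.32, so τ_3 = 52.32 − 3.716 = 48.60 μs.
γ_3 = 105.7/48.60 = 2.175; β = √(1 − 1/γ²) = √0.7886.

β = 0.888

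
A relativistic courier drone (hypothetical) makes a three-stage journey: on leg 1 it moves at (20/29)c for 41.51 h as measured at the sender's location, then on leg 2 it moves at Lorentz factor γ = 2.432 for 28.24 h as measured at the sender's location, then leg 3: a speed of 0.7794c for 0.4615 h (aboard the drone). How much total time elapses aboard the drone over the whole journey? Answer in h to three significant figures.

τ = 42.1 h

Leg 1: γ = 1/√(1 − (20/29)²) = 29/21 ≈ 1.381; τ_1 = 41.51/1.381 = 30.06 h.
Leg 2: γ = 2.432; τ_2 = 28.24/2.432 = 11.61 h.
Leg 3: 0.4615 h is already measured aboard the drone.
Total: 30.06 + 11.61 + 0.4615 h.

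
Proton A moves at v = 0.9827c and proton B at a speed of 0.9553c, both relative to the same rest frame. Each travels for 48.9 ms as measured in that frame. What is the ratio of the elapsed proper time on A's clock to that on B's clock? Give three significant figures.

τ_A/τ_B = 0.626

A: γ = 1/√(1 − 0.9827²) = 1/√0.03430 = 5.399. B: γ = 1/√(1 − 0.9553²) = 1/√0.08740 = 3.383.
τ_A/τ_B = γ_B/γ_A = 3.383/5.399 = 0.6265, so τ_A/τ_B = 0.6265.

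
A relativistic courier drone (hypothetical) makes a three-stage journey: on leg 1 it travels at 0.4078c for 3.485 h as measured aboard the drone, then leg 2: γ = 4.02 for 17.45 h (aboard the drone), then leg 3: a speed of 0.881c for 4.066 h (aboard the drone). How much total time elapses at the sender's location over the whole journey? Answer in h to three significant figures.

Δt = 82.6 h

Leg 1: γ = 1/√(1 − 0.4078²) = 1/√0.8337 = 1.095; Δt_1 = 1.095 × 3.485 = 3.817 h.
Leg 2: γ = 4.02; Δt_2 = 4.020 × 17.45 = 70.15 h.
Leg 3: γ = 1/√(1 − 0.881²) = 1/√0.2238 = 2.114; Δt_3 = 2.114 × 4.066 = 8.594 h.
Total: 3.817 + 70.15 + 8.594 h.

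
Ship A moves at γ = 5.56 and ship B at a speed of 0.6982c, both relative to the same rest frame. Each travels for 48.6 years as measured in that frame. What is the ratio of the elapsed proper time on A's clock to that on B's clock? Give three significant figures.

A: γ = 5.56. B: γ = 1/√(1 − 0.6982²) = 1/√0.5125 = 1.397.
τ_A/τ_B = γ_B/γ_A = 1.397/5.560 = 0.2512, so τ_A/τ_B = 0.2512.

τ_A/τ_B = 0.251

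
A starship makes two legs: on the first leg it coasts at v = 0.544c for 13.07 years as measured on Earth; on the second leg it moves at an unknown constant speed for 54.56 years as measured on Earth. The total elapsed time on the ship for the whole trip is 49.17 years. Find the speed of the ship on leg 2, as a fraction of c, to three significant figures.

Leg 1: γ = 1/√(1 − 0.544²) = 1/√0.7041 = 1.192; τ_1 = 13.07/1.192 = 10.97 years.
Leg 2: speed unknown; τ_2 = 54.56/γ_2.
Total proper time: 10.97 + τ_2 = 49.17, so τ_2 = 49.17 − 10.97 = 38.20 years.
γ_2 = 54.56/38.20 = 1.428; β = √(1 − 1/γ²) = √0.5097.

β = 0.714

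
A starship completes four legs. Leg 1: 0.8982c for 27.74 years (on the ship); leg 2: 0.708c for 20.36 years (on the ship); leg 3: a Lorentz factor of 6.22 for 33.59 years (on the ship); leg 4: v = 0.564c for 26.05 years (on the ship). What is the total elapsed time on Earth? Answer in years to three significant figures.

Leg 1: γ = 1/√(1 − 0.8982²) = 1/√0.1932 = 2.275; Δt_1 = 2.275 × 27.74 = 63.10 years.
Leg 2: γ = 1/√(1 − 0.708²) = 1/√0.4987 = 1.416; Δt_2 = 1.416 × 20.36 = 28.83 years.
Leg 3: γ = 6.22; Δt_3 = 6.220 × 33.59 = 208.9 years.
Leg 4: γ = 1/√(1 − 0.564²) = 1/√0.6819 = 1.211; Δt_4 = 1.211 × 26.05 = 31.55 years.
Total: 63.10 + 28.83 + 208.9 + 31.55 years.

Δt = 332 years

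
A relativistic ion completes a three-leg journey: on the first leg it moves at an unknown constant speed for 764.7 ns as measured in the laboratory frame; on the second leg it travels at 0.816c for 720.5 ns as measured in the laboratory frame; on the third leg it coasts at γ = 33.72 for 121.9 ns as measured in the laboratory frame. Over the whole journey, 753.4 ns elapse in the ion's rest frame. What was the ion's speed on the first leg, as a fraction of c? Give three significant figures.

β = 0.900

Leg 1: speed unknown; τ_1 = 764.7/γ_1.
Leg 2: γ = 1/√(1 − 0.816²) = 1/√0.3341 = 1.730; τ_2 = 720.5/1.730 = 416.5 ns.
Leg 3: γ = 33.72; τ_3 = 121.9/33.72 = 3.615 ns.
Total proper time: τ_1 + 416.5 + 3.615 = 753.4, so τ_1 = 753.4 − 420.1 = 333.3 ns.
γ_1 = 764.7/333.3 = 2.294; β = √(1 − 1/γ²) = √0.8100.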